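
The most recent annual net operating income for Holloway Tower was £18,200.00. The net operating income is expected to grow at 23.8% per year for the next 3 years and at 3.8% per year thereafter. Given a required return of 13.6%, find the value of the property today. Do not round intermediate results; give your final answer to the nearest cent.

£314504.48

D_1 = 22531.60000
D_2 = 27894.12080
D_3 = 34532.92155
Terminal value at year 3: TV = D_3×(1+g_2)/(r−g_2) = 35845.17257/0.098 = 365767.06703
P_0 = D_1/(1+r)^1 + D_2/(1+r)^2 + D_3/(1+r)^3 + TV/(1+r)^3
    = 19834.15493 + 21615.03856 + 23555.82547 + 249499.45755 = 314504.47651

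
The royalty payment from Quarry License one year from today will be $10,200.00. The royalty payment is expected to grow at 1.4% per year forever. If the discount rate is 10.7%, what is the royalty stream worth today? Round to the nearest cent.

Growing perpetuity: P = D₁ / (r − g) = $10,200.0000 / (0.107 − 0.014) = $109,677.42

$109677.42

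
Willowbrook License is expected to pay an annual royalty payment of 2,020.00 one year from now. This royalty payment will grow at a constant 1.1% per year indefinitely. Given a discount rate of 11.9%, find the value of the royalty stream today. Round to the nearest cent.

18703.70

Growing perpetuity: P = D₁ / (r − g) = 2,020.0000 / (0.119 − 0.011) = 18,703.70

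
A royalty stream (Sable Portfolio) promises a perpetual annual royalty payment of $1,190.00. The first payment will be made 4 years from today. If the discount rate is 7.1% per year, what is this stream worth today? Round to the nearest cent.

$13643.32

Value at end of year 3: C / r = $1,190.00 / 0.071 = $16,760.5634
Discount to today: PV = $16,760.5634 / (1 + 0.071)^3 = $16,760.5634 / 1.228481 = $13,643.32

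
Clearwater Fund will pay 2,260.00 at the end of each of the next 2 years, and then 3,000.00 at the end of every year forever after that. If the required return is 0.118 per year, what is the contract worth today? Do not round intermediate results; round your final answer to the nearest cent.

PV of 2-year annuity: 2,260.00 × [1 − (1+0.118)^−2] / 0.118 = 3829.57684
Perpetuity value at year 2: 3,000.00 / 0.118 = 25423.72881
PV of perpetuity: 25423.72881 / (1+0.118)^2 = 20340.21974
Total PV = 3829.57684 + 20340.21974 = 24169.79657

24169.80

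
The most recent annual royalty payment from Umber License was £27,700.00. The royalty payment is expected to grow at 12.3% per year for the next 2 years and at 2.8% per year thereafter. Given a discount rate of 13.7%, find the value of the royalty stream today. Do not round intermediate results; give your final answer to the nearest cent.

D_1 = 31107.10000
D_2 = 34933.27330
Terminal value at year 2: TV = D_2×(1+g_2)/(r−g_2) = 35911.40495/0.109 = 329462.43076
P_0 = D_1/(1+r)^1 + D_2/(1+r)^2 + TV/(1+r)^2
    = 27358.92700 + 27022.05367 + 254850.19424 = 309231.17491

£309231.17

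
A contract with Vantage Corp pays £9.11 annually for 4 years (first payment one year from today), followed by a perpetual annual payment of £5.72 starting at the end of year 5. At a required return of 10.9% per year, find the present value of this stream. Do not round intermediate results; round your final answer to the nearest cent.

PV of 4-year annuity: £9.11 × [1 − (1+0.109)^−4] / 0.109 = 28.32373
Perpetuity value at year 4: £5.72 / 0.109 = 52.47706
PV of perpetuity: 52.47706 / (1+0.109)^4 = 34.69312
Total PV = 28.32373 + 34.69312 = 63.01685

£63.02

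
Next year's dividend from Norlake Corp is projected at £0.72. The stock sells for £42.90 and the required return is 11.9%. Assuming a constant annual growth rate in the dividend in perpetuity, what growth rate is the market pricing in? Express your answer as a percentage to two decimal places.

P = D₁/(r−g) ⇒ g = r − D₁/P = 0.119 − £0.72/£42.90 = 0.102217

10.22%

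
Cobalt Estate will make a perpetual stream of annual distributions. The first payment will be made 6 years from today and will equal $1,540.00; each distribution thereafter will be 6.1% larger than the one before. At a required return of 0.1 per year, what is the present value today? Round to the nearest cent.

$24518.43

Value at end of year 5: C₁ / (r − g) = $1,540.00 / (0.1 − 0.061) = $39,487.1795
Discount to today: PV = $39,487.1795 / (1 + 0.1)^5 = $39,487.1795 / 1.610510 = $24,518.43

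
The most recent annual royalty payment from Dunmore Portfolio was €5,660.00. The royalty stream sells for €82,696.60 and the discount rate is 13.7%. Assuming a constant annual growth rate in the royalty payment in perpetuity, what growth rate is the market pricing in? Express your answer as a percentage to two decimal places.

6.42%

P = D₀(1+g)/(r−g) ⇒ P(r−g) = D₀(1+g) ⇒ g(P+D₀) = P·r − D₀
g = (P·r − D₀)/(P + D₀) = (€82,696.60×0.137 − €5,660.00) / (€82,696.60 + €5,660.00) = 0.064165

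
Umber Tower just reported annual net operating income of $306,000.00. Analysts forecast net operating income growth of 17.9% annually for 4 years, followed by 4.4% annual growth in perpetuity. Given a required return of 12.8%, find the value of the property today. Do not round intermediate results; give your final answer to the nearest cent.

$5907762.34

D_1 = 360774.00000
D_2 = 425352.54600
D_3 = 501490.65173
D_4 = 591257.47839
Terminal value at year 4: TV = D_4×(1+g_2)/(r−g_2) = 617272.80744/0.084 = 7348485.80290
P_0 = D_1/(1+r)^1 + D_2/(1+r)^2 + D_3/(1+r)^3 + D_4/(1+r)^4 + TV/(1+r)^4
    = 319835.10638 + 334295.73619 + 349410.17107 + 365207.97136 + 4539013.35835 = 5907762.34337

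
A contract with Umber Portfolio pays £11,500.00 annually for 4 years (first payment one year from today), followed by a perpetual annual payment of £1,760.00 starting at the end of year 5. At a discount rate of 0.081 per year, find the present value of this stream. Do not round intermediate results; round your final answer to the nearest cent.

PV of 4-year annuity: £11,500.00 × [1 − (1+0.081)^−4] / 0.081 = 38004.82944
Perpetuity value at year 4: £1,760.00 / 0.081 = 21728.39506
PV of perpetuity: 21728.39506 / (1+0.081)^4 = 15912.00377
Total PV = 38004.82944 + 15912.00377 = 53916.83321

£53916.83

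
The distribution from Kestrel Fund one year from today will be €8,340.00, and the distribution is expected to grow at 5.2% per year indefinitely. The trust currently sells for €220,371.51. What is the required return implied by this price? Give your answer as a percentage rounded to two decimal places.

8.98%

P = D₁/(r − g) ⇒ r = D₁/P + g = €8,340.0000/€220,371.51 + 0.052 = 0.037845 + 0.052 = 0.089845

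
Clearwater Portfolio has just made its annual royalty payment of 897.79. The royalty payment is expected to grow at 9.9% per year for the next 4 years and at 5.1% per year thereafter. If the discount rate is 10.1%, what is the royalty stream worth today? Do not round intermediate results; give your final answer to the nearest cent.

22309.68

D_1 = 986.67121
D_2 = 1084.35166
D_3 = 1191.70247
D_4 = 1309.68102
Terminal value at year 4: TV = D_4×(1+g_2)/(r−g_2) = 1376.47475/0.05 = 27529.49502
P_0 = D_1/(1+r)^1 + D_2/(1+r)^2 + D_3/(1+r)^3 + D_4/(1+r)^4 + TV/(1+r)^4
    = 896.15914 + 894.53124 + 892.90629 + 891.28430 + 18734.79603 = 22309.67700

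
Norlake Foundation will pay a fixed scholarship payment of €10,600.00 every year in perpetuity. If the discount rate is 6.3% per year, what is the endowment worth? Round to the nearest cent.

Level perpetuity: PV = C / r = €10,600.00 / 0.063 = €168,253.97

€168253.97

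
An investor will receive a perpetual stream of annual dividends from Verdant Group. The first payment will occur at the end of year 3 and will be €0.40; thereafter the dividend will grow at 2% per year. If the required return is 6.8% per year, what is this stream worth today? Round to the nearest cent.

Value at end of year 2: C₁ / (r − g) = €0.40 / (0.068 − 0.02) = €8.3333
Discount to today: PV = €8.3333 / (1 + 0.068)^2 = €8.3333 / 1.140624 = €7.31

€7.31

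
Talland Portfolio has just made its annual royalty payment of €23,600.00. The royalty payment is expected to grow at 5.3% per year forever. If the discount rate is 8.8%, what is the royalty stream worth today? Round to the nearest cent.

D₁ = D₀ × (1 + g) = €23,600.00 × 1.053 = €24,850.8000
Growing perpetuity: P = D₁ / (r − g) = €24,850.8000 / (0.088 − 0.053) = €710,022.86

€710022.86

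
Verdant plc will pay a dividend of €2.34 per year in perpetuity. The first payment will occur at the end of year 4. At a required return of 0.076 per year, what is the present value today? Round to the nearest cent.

€24.72

Value at end of year 3: C / r = €2.34 / 0.076 = €30.7895
Discount to today: PV = €30.7895 / (1 + 0.076)^3 = €30.7895 / 1.245767 = €24.72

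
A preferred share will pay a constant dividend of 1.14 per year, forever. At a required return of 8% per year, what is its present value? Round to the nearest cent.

Level perpetuity: PV = C / r = 1.14 / 0.08 = 14.25

14.25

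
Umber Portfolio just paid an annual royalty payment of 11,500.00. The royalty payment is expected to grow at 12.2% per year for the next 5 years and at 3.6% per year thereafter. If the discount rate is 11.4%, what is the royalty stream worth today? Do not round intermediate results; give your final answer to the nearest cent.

D_1 = 12903.00000
D_2 = 14477.16600
D_3 = 16243.38025
D_4 = 18225.07264
D_5 = 20448.53151
Terminal value at year 5: TV = D_5×(1+g_2)/(r−g_2) = 21184.67864/0.078 = 271598.44409
P_0 = D_1/(1+r)^1 + D_2/(1+r)^2 + D_3/(1+r)^3 + D_4/(1+r)^4 + D_5/(1+r)^5 + TV/(1+r)^5
    = 11582.58528 + 11665.76363 + 11749.53931 + 11833.91661 + 11918.89986 + 158307.43910 = 217058.14379

217058.14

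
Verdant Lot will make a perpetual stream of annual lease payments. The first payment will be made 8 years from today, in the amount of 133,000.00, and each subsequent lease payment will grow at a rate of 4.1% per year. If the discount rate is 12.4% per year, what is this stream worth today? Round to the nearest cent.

Value at end of year 7: C₁ / (r − g) = 133,000.00 / (0.124 − 0.041) = 1,602,409.6386
Discount to today: PV = 1,602,409.6386 / (1 + 0.124)^7 = 1,602,409.6386 / 2.266544 = 706,983.65

706983.65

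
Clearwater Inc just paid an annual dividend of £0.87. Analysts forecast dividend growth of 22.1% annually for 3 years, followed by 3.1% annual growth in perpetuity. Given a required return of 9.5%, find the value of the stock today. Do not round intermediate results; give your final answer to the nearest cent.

£22.69

D_1 = 1.06227
D_2 = 1.29703
D_3 = 1.58368
Terminal value at year 3: TV = D_3×(1+g_2)/(r−g_2) = 1.63277/0.064 = 25.51203
P_0 = D_1/(1+r)^1 + D_2/(1+r)^2 + D_3/(1+r)^3 + TV/(1+r)^3
    = 0.97011 + 1.08174 + 1.20621 + 19.43133 = 22.68939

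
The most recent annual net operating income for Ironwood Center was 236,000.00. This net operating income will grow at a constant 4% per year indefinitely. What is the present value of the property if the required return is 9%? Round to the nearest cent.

4908800.00

D₁ = D₀ × (1 + g) = 236,000.00 × 1.04 = 245,440.0000
Growing perpetuity: P = D₁ / (r − g) = 245,440.0000 / (0.09 − 0.04) = 4,908,800.00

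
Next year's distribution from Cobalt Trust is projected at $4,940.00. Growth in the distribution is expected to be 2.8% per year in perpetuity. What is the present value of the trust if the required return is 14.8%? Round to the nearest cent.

Growing perpetuity: P = D₁ / (r − g) = $4,940.0000 / (0.148 − 0.028) = $41,166.67

$41166.67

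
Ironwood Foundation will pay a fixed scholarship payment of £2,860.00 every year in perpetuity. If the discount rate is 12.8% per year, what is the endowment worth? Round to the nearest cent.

£22343.75

Level perpetuity: PV = C / r = £2,860.00 / 0.128 = £22,343.75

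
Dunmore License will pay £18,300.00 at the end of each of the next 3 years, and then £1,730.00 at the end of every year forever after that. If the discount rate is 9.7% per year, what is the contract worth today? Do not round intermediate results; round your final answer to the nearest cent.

PV of 3-year annuity: £18,300.00 × [1 − (1+0.097)^−3] / 0.097 = 45750.82920
Perpetuity value at year 3: £1,730.00 / 0.097 = 17835.05155
PV of perpetuity: 17835.05155 / (1+0.097)^3 = 13509.97316
Total PV = 45750.82920 + 13509.97316 = 59260.80236

£59260.80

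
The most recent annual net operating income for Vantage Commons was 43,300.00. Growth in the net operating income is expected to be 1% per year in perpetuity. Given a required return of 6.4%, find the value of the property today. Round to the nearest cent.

809870.37

D₁ = D₀ × (1 + g) = 43,300.00 × 1.01 = 43,733.0000
Growing perpetuity: P = D₁ / (r − g) = 43,733.0000 / (0.064 − 0.01) = 809,870.37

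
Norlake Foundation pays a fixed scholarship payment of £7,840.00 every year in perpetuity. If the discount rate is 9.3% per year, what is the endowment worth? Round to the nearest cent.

£84301.08

Level perpetuity: PV = C / r = £7,840.00 / 0.093 = £84,301.08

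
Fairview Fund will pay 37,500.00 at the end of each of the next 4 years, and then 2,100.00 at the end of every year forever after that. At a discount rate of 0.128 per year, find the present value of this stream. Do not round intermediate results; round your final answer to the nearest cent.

PV of 4-year annuity: 37,500.00 × [1 − (1+0.128)^−4] / 0.128 = 112007.78668
Perpetuity value at year 4: 2,100.00 / 0.128 = 16406.25000
PV of perpetuity: 16406.25000 / (1+0.128)^4 = 10133.81395
Total PV = 112007.78668 + 10133.81395 = 122141.60063

122141.60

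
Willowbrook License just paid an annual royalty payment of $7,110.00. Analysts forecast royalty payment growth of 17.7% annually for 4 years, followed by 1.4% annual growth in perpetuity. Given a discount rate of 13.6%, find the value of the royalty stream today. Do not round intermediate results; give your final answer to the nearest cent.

$99199.33

D_1 = 8368.47000
D_2 = 9849.68919
D_3 = 11593.08418
D_4 = 13645.06008
Terminal value at year 4: TV = D_4×(1+g_2)/(r−g_2) = 13836.09092/0.122 = 113410.58129
P_0 = D_1/(1+r)^1 + D_2/(1+r)^2 + D_3/(1+r)^3 + D_4/(1+r)^4 + TV/(1+r)^4
    = 7366.61092 + 7632.48332 + 7907.95146 + 8193.36168 + 68098.92416 = 99199.33155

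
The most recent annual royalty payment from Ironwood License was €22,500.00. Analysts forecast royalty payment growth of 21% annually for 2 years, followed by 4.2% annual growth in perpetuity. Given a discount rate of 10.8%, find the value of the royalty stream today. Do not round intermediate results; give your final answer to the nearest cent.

€475045.13

D_1 = 27225.00000
D_2 = 32942.25000
Terminal value at year 2: TV = D_2×(1+g_2)/(r−g_2) = 34325.82450/0.066 = 520088.25000
P_0 = D_1/(1+r)^1 + D_2/(1+r)^2 + TV/(1+r)^2
    = 24571.29964 + 26833.27849 + 423640.54823 = 475045.12635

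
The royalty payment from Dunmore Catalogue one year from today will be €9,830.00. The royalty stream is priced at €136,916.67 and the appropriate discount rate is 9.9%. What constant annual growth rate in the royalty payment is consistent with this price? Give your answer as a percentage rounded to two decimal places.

P = D₁/(r−g) ⇒ g = r − D₁/P = 0.099 − €9,830.00/€136,916.67 = 0.027205

2.72%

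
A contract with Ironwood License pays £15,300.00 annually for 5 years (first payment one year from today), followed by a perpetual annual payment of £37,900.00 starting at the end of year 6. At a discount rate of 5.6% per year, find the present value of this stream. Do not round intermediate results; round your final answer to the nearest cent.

PV of 5-year annuity: £15,300.00 × [1 − (1+0.056)^−5] / 0.056 = 65156.57632
Perpetuity value at year 5: £37,900.00 / 0.056 = 676785.71429
PV of perpetuity: 676785.71429 / (1+0.056)^5 = 515384.78340
Total PV = 65156.57632 + 515384.78340 = 580541.35972

£580541.36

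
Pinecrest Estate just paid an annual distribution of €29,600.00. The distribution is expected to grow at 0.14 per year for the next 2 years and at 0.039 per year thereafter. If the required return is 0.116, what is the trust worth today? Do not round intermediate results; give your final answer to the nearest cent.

€477894.71

D_1 = 33744.00000
D_2 = 38468.16000
Terminal value at year 2: TV = D_2×(1+g_2)/(r−g_2) = 39968.41824/0.077 = 519070.36675
P_0 = D_1/(1+r)^1 + D_2/(1+r)^2 + TV/(1+r)^2
    = 30236.55914 + 30886.80772 + 416771.34058 = 477894.70744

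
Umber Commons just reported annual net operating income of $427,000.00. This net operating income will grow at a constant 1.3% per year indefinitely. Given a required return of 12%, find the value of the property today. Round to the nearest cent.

$4042532.71

D₁ = D₀ × (1 + g) = $427,000.00 × 1.013 = $432,551.0000
Growing perpetuity: P = D₁ / (r − g) = $432,551.0000 / (0.12 − 0.013) = $4,042,532.71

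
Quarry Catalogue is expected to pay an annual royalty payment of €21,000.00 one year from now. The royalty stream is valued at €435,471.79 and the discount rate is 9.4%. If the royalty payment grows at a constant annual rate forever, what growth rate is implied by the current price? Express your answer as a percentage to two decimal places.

P = D₁/(r−g) ⇒ g = r − D₁/P = 0.094 − €21,000.00/€435,471.79 = 0.045776

4.58%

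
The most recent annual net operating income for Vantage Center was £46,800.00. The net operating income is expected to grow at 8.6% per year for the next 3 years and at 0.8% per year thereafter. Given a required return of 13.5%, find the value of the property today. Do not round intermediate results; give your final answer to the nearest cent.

£454012.76

D_1 = 50824.80000
D_2 = 55195.73280
D_3 = 59942.56582
Terminal value at year 3: TV = D_3×(1+g_2)/(r−g_2) = 60422.10635/0.127 = 475764.61691
P_0 = D_1/(1+r)^1 + D_2/(1+r)^2 + D_3/(1+r)^3 + TV/(1+r)^3
    = 44779.55947 + 42846.34501 + 40996.59091 + 325390.26484 = 454012.76023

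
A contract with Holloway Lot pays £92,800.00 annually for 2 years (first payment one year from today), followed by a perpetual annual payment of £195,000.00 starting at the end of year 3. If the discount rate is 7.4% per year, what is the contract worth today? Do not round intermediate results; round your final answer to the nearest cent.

PV of 2-year annuity: £92,800.00 × [1 − (1+0.074)^−2] / 0.074 = 166858.43485
Perpetuity value at year 2: £195,000.00 / 0.074 = 2635135.13514
PV of perpetuity: 2635135.13514 / (1+0.074)^2 = 2284516.65673
Total PV = 166858.43485 + 2284516.65673 = 2451375.09158

£2451375.09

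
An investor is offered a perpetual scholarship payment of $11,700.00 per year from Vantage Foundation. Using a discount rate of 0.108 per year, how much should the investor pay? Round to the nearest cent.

$108333.33

Level perpetuity: PV = C / r = $11,700.00 / 0.108 = $108,333.33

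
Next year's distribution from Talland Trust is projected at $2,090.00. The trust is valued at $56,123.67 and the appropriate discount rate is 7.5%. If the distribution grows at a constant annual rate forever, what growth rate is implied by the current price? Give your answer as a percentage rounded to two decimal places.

P = D₁/(r−g) ⇒ g = r − D₁/P = 0.075 − $2,090.00/$56,123.67 = 0.037761

3.78%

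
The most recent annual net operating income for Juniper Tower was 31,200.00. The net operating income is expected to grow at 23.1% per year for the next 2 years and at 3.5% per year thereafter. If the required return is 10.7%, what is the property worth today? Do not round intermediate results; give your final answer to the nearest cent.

627880.43

D_1 = 38407.20000
D_2 = 47279.26320
Terminal value at year 2: TV = D_2×(1+g_2)/(r−g_2) = 48934.03741/0.072 = 679639.40850
P_0 = D_1/(1+r)^1 + D_2/(1+r)^2 + TV/(1+r)^2
    = 34694.85095 + 38581.17572 + 554604.40092 = 627880.42758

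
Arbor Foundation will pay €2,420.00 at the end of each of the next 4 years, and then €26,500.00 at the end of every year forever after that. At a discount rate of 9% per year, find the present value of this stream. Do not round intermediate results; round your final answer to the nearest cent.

PV of 4-year annuity: €2,420.00 × [1 − (1+0.09)^−4] / 0.09 = 7840.12210
Perpetuity value at year 4: €26,500.00 / 0.09 = 294444.44444
PV of perpetuity: 294444.44444 / (1+0.09)^4 = 208591.86770
Total PV = 7840.12210 + 208591.86770 = 216431.98980

€216431.99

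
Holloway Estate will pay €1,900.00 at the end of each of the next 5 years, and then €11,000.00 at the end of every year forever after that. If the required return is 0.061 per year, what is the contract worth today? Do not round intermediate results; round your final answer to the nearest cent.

PV of 5-year annuity: €1,900.00 × [1 − (1+0.061)^−5] / 0.061 = 7981.76531
Perpetuity value at year 5: €11,000.00 / 0.061 = 180327.86885
PV of perpetuity: 180327.86885 / (1+0.061)^5 = 134117.64861
Total PV = 7981.76531 + 134117.64861 = 142099.41392

€142099.41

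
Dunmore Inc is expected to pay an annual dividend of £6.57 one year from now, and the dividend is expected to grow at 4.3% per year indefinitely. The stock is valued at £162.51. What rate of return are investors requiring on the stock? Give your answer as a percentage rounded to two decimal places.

8.34%

P = D₁/(r − g) ⇒ r = D₁/P + g = £6.5700/£162.51 + 0.043 = 0.040428 + 0.043 = 0.083428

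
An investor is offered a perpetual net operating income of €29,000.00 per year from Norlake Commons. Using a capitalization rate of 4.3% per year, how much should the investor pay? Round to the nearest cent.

€674418.60

Level perpetuity: PV = C / r = €29,000.00 / 0.043 = €674,418.60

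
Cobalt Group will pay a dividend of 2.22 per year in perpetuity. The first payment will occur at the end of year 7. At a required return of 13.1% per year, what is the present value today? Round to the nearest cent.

Value at end of year 6: C / r = 2.22 / 0.131 = 16.9466
Discount to today: PV = 16.9466 / (1 + 0.131)^6 = 16.9466 / 2.093031 = 8.10

8.10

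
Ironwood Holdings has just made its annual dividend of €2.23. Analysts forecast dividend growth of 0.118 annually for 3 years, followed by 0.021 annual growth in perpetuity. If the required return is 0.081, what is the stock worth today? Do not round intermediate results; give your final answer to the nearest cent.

€49.14

D_1 = 2.49314
D_2 = 2.78733
D_3 = 3.11624
Terminal value at year 3: TV = D_3×(1+g_2)/(r−g_2) = 3.18168/0.06 = 53.02794
P_0 = D_1/(1+r)^1 + D_2/(1+r)^2 + D_3/(1+r)^3 + TV/(1+r)^3
    = 2.30633 + 2.38527 + 2.46691 + 41.97857 = 49.13708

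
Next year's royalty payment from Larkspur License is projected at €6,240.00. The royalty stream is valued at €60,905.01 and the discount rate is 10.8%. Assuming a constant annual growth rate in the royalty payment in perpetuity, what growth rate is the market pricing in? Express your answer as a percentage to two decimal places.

P = D₁/(r−g) ⇒ g = r − D₁/P = 0.108 − €6,240.00/€60,905.01 = 0.005545

0.55%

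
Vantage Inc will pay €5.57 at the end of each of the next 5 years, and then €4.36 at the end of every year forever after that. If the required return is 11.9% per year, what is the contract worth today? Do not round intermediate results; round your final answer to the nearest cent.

€41.01

PV of 5-year annuity: €5.57 × [1 − (1+0.119)^−5] / 0.119 = 20.12844
Perpetuity value at year 5: €4.36 / 0.119 = 36.63866
PV of perpetuity: 36.63866 / (1+0.119)^5 = 20.88282
Total PV = 20.12844 + 20.88282 = 41.01126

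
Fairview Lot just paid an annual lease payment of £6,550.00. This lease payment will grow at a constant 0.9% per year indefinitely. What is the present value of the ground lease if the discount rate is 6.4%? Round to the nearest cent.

D₁ = D₀ × (1 + g) = £6,550.00 × 1.009 = £6,608.9500
Growing perpetuity: P = D₁ / (r − g) = £6,608.9500 / (0.064 − 0.009) = £120,162.73

£120162.73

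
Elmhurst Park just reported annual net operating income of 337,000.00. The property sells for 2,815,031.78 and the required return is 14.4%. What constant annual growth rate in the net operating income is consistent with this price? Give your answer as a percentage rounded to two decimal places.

2.17%

P = D₀(1+g)/(r−g) ⇒ P(r−g) = D₀(1+g) ⇒ g(P+D₀) = P·r − D₀
g = (P·r − D₀)/(P + D₀) = (2,815,031.78×0.144 − 337,000.00) / (2,815,031.78 + 337,000.00) = 0.021689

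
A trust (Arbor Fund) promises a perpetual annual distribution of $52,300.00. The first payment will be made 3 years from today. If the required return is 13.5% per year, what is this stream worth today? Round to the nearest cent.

Value at end of year 2: C / r = $52,300.00 / 0.135 = $387,407.4074
Discount to today: PV = $387,407.4074 / (1 + 0.135)^2 = $387,407.4074 / 1.288225 = $300,729.61

$300729.61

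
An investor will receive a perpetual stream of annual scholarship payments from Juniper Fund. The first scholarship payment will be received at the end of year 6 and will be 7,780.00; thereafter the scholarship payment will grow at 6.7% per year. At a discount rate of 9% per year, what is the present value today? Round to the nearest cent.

219846.36

Value at end of year 5: C₁ / (r − g) = 7,780.00 / (0.09 − 0.067) = 338,260.8696
Discount to today: PV = 338,260.8696 / (1 + 0.09)^5 = 338,260.8696 / 1.538624 = 219,846.36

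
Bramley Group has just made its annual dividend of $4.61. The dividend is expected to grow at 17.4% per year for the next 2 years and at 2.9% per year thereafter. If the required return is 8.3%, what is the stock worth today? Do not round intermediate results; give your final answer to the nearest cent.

D_1 = 5.41214
D_2 = 6.35385
Terminal value at year 2: TV = D_2×(1+g_2)/(r−g_2) = 6.53811/0.054 = 121.07619
P_0 = D_1/(1+r)^1 + D_2/(1+r)^2 + TV/(1+r)^2
    = 4.99736 + 5.41727 + 103.22902 = 113.64365

$113.64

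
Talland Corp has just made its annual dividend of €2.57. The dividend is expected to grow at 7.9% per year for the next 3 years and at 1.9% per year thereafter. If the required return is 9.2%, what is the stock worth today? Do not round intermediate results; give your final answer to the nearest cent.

€42.14

D_1 = 2.77303
D_2 = 2.99210
D_3 = 3.22848
Terminal value at year 3: TV = D_3×(1+g_2)/(r−g_2) = 3.28982/0.073 = 45.06598
P_0 = D_1/(1+r)^1 + D_2/(1+r)^2 + D_3/(1+r)^3 + TV/(1+r)^3
    = 2.53940 + 2.50917 + 2.47930 + 34.60835 = 42.13623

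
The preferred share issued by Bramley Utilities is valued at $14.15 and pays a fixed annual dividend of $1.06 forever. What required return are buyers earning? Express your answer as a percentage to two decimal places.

7.49%

P = C/r ⇒ r = C/P = $1.06/$14.15 = 0.074912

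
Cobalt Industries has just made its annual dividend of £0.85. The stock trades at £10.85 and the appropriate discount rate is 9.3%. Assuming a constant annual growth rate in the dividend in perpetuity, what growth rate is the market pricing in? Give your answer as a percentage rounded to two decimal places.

1.36%

P = D₀(1+g)/(r−g) ⇒ P(r−g) = D₀(1+g) ⇒ g(P+D₀) = P·r − D₀
g = (P·r − D₀)/(P + D₀) = (£10.85×0.093 − £0.85) / (£10.85 + £0.85) = 0.013594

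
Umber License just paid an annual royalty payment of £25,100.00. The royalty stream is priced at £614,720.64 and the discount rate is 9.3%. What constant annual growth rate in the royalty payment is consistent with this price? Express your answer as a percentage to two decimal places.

P = D₀(1+g)/(r−g) ⇒ P(r−g) = D₀(1+g) ⇒ g(P+D₀) = P·r − D₀
g = (P·r − D₀)/(P + D₀) = (£614,720.64×0.093 − £25,100.00) / (£614,720.64 + £25,100.00) = 0.050122

5.01%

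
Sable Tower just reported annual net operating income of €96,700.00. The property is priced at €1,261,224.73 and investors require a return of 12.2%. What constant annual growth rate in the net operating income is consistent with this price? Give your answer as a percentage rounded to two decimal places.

4.21%

P = D₀(1+g)/(r−g) ⇒ P(r−g) = D₀(1+g) ⇒ g(P+D₀) = P·r − D₀
g = (P·r − D₀)/(P + D₀) = (€1,261,224.73×0.122 − €96,700.00) / (€1,261,224.73 + €96,700.00) = 0.042101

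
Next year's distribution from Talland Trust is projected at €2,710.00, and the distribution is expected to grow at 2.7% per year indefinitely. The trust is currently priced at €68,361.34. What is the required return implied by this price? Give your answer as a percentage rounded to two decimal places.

6.66%

P = D₁/(r − g) ⇒ r = D₁/P + g = €2,710.0000/€68,361.34 + 0.027 = 0.039642 + 0.027 = 0.066642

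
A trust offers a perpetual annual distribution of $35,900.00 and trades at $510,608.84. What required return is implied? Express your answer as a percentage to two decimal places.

7.03%

P = C/r ⇒ r = C/P = $35,900.00/$510,608.84 = 0.070308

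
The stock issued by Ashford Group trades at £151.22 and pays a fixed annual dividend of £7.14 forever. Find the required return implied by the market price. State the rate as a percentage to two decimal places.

4.72%

P = C/r ⇒ r = C/P = £7.14/£151.22 = 0.047216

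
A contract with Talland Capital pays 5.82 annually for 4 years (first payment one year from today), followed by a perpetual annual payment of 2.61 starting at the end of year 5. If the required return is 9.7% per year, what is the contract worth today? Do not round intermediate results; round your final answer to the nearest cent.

PV of 4-year annuity: 5.82 × [1 − (1+0.097)^−4] / 0.097 = 18.56906
Perpetuity value at year 4: 2.61 / 0.097 = 26.90722
PV of perpetuity: 26.90722 / (1+0.097)^4 = 18.57985
Total PV = 18.56906 + 18.57985 = 37.14892

37.15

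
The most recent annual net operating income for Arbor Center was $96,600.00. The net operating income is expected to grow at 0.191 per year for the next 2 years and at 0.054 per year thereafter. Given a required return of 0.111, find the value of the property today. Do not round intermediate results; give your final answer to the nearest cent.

D_1 = 115050.60000
D_2 = 137025.26460
Terminal value at year 2: TV = D_2×(1+g_2)/(r−g_2) = 144424.62889/0.057 = 2533765.41909
P_0 = D_1/(1+r)^1 + D_2/(1+r)^2 + TV/(1+r)^2
    = 103555.89559 + 111012.66575 + 2052760.52104 = 2267329.08238

$2267329.08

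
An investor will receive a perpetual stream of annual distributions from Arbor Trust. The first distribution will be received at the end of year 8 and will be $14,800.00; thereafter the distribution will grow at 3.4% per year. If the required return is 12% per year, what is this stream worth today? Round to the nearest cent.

Value at end of year 7: C₁ / (r − g) = $14,800.00 / (0.12 − 0.034) = $172,093.0233
Discount to today: PV = $172,093.0233 / (1 + 0.12)^7 = $172,093.0233 / 2.210681 = $77,846.14

$77846.14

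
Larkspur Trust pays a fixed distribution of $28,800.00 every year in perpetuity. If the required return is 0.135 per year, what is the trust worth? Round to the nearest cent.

$213333.33

Level perpetuity: PV = C / r = $28,800.00 / 0.135 = $213,333.33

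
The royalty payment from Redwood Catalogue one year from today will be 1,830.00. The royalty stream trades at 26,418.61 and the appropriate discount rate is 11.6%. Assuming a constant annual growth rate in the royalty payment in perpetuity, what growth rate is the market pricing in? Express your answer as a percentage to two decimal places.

P = D₁/(r−g) ⇒ g = r − D₁/P = 0.116 − 1,830.00/26,418.61 = 0.046731

4.67%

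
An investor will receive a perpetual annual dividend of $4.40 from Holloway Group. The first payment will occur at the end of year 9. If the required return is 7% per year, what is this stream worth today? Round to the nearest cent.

Value at end of year 8: C / r = $4.40 / 0.07 = $62.8571
Discount to today: PV = $62.8571 / (1 + 0.07)^8 = $62.8571 / 1.718186 = $36.58

$36.58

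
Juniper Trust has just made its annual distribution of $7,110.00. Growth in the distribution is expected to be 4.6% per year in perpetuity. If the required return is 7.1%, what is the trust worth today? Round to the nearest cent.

D₁ = D₀ × (1 + g) = $7,110.00 × 1.046 = $7,437.0600
Growing perpetuity: P = D₁ / (r − g) = $7,437.0600 / (0.071 − 0.046) = $297,482.40

$297482.40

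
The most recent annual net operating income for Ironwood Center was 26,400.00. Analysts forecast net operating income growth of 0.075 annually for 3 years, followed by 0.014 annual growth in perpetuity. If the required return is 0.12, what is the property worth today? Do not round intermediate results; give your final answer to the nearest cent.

296314.05

D_1 = 28380.00000
D_2 = 30508.50000
D_3 = 32796.63750
Terminal value at year 3: TV = D_3×(1+g_2)/(r−g_2) = 33255.79042/0.106 = 313733.87193
P_0 = D_1/(1+r)^1 + D_2/(1+r)^2 + D_3/(1+r)^3 + TV/(1+r)^3
    = 25339.28571 + 24321.18941 + 23343.99877 + 223309.57311 = 296314.04701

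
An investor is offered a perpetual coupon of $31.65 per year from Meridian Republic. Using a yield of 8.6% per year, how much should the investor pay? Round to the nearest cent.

Level perpetuity: PV = C / r = $31.65 / 0.086 = $368.02

$368.02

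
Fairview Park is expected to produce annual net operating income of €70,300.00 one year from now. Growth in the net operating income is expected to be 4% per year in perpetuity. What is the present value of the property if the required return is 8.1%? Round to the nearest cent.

Growing perpetuity: P = D₁ / (r − g) = €70,300.0000 / (0.081 − 0.04) = €1,714,634.15

€1714634.15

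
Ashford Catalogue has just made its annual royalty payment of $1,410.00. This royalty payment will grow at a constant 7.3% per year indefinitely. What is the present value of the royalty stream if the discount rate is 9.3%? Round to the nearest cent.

$75646.50

D₁ = D₀ × (1 + g) = $1,410.00 × 1.073 = $1,512.9300
Growing perpetuity: P = D₁ / (r − g) = $1,512.9300 / (0.093 − 0.073) = $75,646.50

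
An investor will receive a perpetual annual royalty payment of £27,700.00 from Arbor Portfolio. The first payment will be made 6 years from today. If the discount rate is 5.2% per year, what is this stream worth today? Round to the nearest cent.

£413425.94

Value at end of year 5: C / r = £27,700.00 / 0.052 = £532,692.3077
Discount to today: PV = £532,692.3077 / (1 + 0.052)^5 = £532,692.3077 / 1.288483 = £413,425.94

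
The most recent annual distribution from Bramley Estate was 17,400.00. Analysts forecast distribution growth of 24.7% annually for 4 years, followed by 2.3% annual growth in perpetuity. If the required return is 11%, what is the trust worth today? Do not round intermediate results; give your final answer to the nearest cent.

419790.26

D_1 = 21697.80000
D_2 = 27057.15660
D_3 = 33740.27428
D_4 = 42074.12203
Terminal value at year 4: TV = D_4×(1+g_2)/(r−g_2) = 43041.82683/0.087 = 494733.64177
P_0 = D_1/(1+r)^1 + D_2/(1+r)^2 + D_3/(1+r)^3 + D_4/(1+r)^4 + TV/(1+r)^4
    = 19547.56757 + 21960.19528 + 24670.59776 + 27715.52739 + 325896.37379 = 419790.26178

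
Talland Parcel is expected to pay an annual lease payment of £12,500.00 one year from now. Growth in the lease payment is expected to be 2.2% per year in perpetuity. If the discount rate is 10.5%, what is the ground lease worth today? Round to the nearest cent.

Growing perpetuity: P = D₁ / (r − g) = £12,500.0000 / (0.105 − 0.022) = £150,602.41

£150602.41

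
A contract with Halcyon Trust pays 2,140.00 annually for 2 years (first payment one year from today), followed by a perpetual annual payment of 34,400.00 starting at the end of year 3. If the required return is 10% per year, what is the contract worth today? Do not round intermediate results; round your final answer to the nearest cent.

PV of 2-year annuity: 2,140.00 × [1 − (1+0.1)^−2] / 0.1 = 3714.04959
Perpetuity value at year 2: 34,400.00 / 0.1 = 344000.00000
PV of perpetuity: 344000.00000 / (1+0.1)^2 = 284297.52066
Total PV = 3714.04959 + 284297.52066 = 288011.57025

288011.57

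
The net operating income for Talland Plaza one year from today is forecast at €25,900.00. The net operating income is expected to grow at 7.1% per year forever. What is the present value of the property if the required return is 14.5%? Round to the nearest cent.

Growing perpetuity: P = D₁ / (r − g) = €25,900.0000 / (0.145 − 0.071) = €350,000.00

€350000.00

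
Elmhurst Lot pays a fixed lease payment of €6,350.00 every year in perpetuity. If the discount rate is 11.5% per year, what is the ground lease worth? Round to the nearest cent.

Level perpetuity: PV = C / r = €6,350.00 / 0.115 = €55,217.39

€55217.39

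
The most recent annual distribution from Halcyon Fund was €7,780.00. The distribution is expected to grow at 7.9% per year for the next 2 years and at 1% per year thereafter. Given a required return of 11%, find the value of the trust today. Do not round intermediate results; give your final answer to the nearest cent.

€89164.48

D_1 = 8394.62000
D_2 = 9057.79498
Terminal value at year 2: TV = D_2×(1+g_2)/(r−g_2) = 9148.37293/0.1 = 91483.72930
P_0 = D_1/(1+r)^1 + D_2/(1+r)^2 + TV/(1+r)^2
    = 7562.72072 + 7351.50960 + 74250.24698 = 89164.47730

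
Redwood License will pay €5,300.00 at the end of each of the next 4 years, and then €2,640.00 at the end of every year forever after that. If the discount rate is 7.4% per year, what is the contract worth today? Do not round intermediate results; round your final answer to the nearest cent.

€44604.89

PV of 4-year annuity: €5,300.00 × [1 − (1+0.074)^−4] / 0.074 = 17791.29383
Perpetuity value at year 4: €2,640.00 / 0.074 = 35675.67568
PV of perpetuity: 35675.67568 / (1+0.074)^4 = 26813.59724
Total PV = 17791.29383 + 26813.59724 = 44604.89107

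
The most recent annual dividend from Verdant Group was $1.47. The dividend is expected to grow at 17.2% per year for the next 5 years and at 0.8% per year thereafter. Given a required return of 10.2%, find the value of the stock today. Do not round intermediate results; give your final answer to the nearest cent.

$30.32

D_1 = 1.72284
D_2 = 2.01917
D_3 = 2.36647
D_4 = 2.77350
D_5 = 3.25054
Terminal value at year 5: TV = D_5×(1+g_2)/(r−g_2) = 3.27654/0.094 = 34.85684
P_0 = D_1/(1+r)^1 + D_2/(1+r)^2 + D_3/(1+r)^3 + D_4/(1+r)^4 + D_5/(1+r)^5 + TV/(1+r)^5
    = 1.56338 + 1.66268 + 1.76830 + 1.88062 + 2.00008 + 21.44767 = 30.32273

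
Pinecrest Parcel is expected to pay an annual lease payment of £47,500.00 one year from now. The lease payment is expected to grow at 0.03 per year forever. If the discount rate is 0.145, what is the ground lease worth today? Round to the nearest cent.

Growing perpetuity: P = D₁ / (r − g) = £47,500.0000 / (0.145 − 0.03) = £413,043.48

£413043.48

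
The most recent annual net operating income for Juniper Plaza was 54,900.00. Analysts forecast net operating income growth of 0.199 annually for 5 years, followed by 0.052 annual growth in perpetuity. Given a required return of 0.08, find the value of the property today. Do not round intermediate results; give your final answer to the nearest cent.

3858340.75

D_1 = 65825.10000
D_2 = 78924.29490
D_3 = 94630.22959
D_4 = 113461.64527
D_5 = 136040.51268
Terminal value at year 5: TV = D_5×(1+g_2)/(r−g_2) = 143114.61934/0.028 = 5111236.40504
P_0 = D_1/(1+r)^1 + D_2/(1+r)^2 + D_3/(1+r)^3 + D_4/(1+r)^4 + D_5/(1+r)^5 + TV/(1+r)^5
    = 60949.16667 + 67664.86188 + 75120.52722 + 83397.69642 + 92586.88705 + 3478621.61334 = 3858340.75258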